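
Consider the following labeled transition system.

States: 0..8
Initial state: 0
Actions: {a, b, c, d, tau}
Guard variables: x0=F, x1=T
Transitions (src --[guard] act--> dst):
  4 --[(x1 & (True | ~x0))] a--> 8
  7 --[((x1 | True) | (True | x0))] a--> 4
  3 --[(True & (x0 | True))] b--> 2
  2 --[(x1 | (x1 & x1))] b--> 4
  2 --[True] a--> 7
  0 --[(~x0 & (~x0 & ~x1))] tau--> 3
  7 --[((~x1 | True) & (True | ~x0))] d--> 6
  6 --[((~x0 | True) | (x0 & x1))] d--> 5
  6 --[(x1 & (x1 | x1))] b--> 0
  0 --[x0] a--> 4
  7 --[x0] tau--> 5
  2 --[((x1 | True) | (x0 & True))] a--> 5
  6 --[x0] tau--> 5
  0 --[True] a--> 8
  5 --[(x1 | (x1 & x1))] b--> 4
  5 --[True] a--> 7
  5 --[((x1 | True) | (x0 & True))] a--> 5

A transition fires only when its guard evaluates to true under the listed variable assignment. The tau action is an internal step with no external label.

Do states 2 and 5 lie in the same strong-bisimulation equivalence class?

Answer: BISIMILAR

Analysis:
Refine partition for ~:
  P[0] = {{0,1,2,3,4,5,6,7,8}}
  P[1] = {{0,4},{1,8},{2,5},{3},{6},{7}}
6 equivalence class(es) (converged in 2)
[2]={2,5}  [5]={2,5}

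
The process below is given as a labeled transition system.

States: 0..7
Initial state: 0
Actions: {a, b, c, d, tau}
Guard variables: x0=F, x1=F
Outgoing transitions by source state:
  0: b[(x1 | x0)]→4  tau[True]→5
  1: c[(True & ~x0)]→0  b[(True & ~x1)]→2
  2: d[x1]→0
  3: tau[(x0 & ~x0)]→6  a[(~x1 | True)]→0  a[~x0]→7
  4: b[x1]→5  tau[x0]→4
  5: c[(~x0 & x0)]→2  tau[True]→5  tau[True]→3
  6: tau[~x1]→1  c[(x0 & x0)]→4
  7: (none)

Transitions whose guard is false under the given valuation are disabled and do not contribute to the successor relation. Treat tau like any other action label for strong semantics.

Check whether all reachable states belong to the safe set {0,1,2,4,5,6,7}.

Inv-set: {0,1,2,4,5,6,7}
R = {0,3,5,7}
  0: ok
  3: ✗ unsafe
  5: ok
  7: ok
reach 3 via tau·tau — violates

Answer: INVARIANT VIOLATED at state 3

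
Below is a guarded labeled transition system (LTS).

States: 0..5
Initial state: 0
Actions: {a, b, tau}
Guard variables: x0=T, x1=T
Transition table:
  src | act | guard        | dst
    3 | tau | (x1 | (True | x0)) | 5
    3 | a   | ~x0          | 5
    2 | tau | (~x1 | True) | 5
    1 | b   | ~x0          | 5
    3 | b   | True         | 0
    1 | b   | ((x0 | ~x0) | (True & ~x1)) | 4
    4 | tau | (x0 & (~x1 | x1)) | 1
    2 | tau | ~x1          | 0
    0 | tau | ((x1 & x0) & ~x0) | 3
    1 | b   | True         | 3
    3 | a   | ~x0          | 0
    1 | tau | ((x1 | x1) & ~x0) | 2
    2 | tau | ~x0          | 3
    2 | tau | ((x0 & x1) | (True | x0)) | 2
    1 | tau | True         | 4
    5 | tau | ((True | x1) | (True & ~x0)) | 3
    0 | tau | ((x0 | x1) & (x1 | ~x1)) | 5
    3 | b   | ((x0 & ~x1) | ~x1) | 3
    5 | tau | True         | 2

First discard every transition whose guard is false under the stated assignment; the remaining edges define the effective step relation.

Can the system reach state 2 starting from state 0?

Answer: REACHABLE

Working:
Guard filter leaves 11 enabled edge(s).
L0 = {0}
L1 = {5}  cumulative {0,5}
L2 = {2,3}  cumulative {0,2,3,5}
Reach set: {0,2,3,5}
Path to 2: tau·tau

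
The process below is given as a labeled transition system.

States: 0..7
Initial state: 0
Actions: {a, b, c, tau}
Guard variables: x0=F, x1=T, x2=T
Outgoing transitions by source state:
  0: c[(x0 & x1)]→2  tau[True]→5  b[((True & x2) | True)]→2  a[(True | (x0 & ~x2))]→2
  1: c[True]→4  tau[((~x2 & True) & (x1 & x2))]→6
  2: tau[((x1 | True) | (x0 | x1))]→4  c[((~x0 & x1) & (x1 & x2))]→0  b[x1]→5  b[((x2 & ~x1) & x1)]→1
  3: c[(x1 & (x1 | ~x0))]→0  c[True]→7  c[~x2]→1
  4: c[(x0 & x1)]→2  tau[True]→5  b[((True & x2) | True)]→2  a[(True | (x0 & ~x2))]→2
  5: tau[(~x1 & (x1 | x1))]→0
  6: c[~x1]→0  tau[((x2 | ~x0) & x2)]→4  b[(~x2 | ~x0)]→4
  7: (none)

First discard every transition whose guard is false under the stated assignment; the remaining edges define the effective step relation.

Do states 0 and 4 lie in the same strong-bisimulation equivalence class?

Answer: BISIMILAR

Working:
Compute ~ classes (split until stable):
  P[0] = {{0,1,2,3,4,5,6,7}}
  P[1] = {{0,4},{1,3},{2},{5,7},{6}}
  P[2] = {{0,4},{1},{2},{3},{5,7},{6}}
6 equivalence class(es) (converged in 3)
class of 0: {0,4}; class of 4: {0,4}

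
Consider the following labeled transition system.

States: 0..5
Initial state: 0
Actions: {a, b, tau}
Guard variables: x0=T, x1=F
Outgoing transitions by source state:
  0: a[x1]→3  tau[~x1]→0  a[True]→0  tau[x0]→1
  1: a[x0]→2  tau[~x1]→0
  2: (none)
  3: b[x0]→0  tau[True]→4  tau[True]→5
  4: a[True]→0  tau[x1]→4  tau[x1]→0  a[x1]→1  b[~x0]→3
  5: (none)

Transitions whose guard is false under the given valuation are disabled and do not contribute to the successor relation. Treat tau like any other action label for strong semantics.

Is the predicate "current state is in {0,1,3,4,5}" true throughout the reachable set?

Answer: INVARIANT VIOLATED at state 2

Working:
Safe = {0,1,3,4,5}
Reach set: {0,1,2}
  0: safe
  1: safe
  2: outside
reach 2 via tau·a — violates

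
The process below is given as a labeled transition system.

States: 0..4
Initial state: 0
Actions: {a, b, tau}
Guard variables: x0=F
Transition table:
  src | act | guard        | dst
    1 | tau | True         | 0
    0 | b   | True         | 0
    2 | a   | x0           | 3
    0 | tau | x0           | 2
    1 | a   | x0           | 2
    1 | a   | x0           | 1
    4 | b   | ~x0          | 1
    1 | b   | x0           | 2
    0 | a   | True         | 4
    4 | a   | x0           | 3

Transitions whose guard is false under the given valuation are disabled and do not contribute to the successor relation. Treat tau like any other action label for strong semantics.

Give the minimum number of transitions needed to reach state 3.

Answer: UNREACHABLE

Working:
BFS to 3:
  depth 0: {0}
  depth 1: {4}
  depth 2: {1}
3 never appears.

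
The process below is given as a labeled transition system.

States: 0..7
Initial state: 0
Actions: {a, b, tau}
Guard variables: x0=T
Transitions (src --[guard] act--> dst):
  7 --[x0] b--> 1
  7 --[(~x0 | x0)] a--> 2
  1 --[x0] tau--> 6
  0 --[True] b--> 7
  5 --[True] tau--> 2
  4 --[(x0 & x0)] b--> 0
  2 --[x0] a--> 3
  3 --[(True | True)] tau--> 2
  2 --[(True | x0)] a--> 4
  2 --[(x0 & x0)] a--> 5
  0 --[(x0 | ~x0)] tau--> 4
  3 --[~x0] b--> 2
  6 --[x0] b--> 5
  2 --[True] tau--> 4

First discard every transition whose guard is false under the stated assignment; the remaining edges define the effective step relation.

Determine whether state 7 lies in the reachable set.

After dropping false guards: 13 live edges.
L0 = {0}
L1 = {4,7}  cumulative {0,4,7}
L2 = {1,2}  cumulative {0,1,2,4,7}
L3 = {3,5,6}  cumulative {0,1,2,3,4,5,6,7}
Reachable = {0,1,2,3,4,5,6,7}
witness 7: b

Answer: REACHABLE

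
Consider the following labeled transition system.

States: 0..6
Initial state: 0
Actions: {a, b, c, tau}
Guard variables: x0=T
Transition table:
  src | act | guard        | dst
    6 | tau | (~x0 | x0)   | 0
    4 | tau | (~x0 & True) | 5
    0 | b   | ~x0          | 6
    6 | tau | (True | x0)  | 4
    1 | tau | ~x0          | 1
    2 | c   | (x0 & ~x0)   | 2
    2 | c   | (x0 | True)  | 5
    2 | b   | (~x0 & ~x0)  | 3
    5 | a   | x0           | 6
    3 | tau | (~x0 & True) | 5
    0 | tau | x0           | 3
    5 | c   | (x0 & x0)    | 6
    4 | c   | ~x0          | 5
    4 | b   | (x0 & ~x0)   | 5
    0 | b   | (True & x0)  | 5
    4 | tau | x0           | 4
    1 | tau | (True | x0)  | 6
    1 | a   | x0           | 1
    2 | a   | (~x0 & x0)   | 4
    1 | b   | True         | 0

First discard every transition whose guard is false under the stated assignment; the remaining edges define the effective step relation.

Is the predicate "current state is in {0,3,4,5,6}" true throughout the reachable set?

Answer: INVARIANT HOLDS

Working:
Allowed set {0,3,4,5,6}
R = {0,3,4,5,6}
  0: ok
  3: ok
  4: ok
  5: ok
  6: ok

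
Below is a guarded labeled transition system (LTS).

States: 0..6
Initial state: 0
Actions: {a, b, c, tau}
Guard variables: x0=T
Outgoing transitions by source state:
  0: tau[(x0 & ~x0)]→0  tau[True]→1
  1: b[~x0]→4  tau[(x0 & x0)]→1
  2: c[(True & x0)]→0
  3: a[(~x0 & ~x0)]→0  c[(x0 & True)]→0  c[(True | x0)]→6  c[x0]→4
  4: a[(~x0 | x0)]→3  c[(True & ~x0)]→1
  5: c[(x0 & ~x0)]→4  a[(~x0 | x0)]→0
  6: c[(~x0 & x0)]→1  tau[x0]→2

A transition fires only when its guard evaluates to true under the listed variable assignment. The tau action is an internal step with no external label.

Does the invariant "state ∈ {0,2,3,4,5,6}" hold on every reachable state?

Allowed set {0,2,3,4,5,6}
R = {0,1}
  0: ok
  1: VIOLATES
counterexample path to 1: tau

Answer: INVARIANT VIOLATED at state 1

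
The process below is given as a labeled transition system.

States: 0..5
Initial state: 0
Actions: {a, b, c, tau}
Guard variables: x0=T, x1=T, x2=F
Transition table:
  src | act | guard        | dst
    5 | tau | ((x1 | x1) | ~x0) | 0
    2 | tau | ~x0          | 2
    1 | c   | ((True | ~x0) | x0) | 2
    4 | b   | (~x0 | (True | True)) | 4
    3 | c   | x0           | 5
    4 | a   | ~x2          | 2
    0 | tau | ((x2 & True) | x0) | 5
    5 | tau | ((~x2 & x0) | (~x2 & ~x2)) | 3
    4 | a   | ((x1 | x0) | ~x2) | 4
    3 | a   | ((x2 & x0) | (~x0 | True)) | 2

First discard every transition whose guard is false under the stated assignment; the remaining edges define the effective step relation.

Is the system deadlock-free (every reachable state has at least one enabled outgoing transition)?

Answer: DEADLOCK at state 2

Working:
R = {0,2,3,5}
  0: tau→5  [1 out]
  2: ∅  [no exit]
  3: a→2  c→5  [2 out]
  5: tau→0  tau→3  [2 out]
trace reaching 2: tau·tau·a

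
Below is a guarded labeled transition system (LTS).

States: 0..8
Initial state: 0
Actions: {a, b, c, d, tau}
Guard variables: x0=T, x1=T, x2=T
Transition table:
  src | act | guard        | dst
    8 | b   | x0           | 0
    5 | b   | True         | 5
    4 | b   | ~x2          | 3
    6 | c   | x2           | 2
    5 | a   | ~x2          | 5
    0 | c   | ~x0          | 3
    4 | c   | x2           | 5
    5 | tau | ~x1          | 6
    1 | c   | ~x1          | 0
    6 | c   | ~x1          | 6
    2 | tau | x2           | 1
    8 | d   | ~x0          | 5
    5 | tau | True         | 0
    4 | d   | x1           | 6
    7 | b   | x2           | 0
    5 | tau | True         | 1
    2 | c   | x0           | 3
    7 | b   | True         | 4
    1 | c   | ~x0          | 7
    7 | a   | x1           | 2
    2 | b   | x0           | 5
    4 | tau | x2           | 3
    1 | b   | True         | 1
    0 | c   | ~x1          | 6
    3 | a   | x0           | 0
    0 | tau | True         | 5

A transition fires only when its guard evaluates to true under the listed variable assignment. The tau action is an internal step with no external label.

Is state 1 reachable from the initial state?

After dropping false guards: 17 live edges.
Layer 0: {0}
Layer 1: {5}  total {0,5}
Layer 2: {1}  total {0,1,5}
R = {0,1,5}
witness 1: tau·tau

Answer: REACHABLE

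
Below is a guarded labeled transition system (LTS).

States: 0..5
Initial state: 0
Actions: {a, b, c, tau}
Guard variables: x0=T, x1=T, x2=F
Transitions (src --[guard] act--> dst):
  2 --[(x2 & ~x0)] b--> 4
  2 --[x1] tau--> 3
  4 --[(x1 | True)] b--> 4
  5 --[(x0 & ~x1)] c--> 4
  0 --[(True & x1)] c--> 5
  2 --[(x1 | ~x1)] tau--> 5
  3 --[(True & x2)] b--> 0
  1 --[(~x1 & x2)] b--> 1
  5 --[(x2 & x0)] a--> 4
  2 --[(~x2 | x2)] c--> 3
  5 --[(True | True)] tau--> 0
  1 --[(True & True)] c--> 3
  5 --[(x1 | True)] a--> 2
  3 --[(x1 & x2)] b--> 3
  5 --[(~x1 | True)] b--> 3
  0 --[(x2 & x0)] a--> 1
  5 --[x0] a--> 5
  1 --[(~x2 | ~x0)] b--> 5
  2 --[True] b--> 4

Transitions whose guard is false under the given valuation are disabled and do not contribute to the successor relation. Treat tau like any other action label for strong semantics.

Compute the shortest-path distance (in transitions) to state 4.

Answer: 3

Working:
Layered search for 4:
  depth 0: {0}
  depth 1: {5}
  depth 2: {2,3}
  depth 3: {4}
first hit 4 at d=3 via c·a·b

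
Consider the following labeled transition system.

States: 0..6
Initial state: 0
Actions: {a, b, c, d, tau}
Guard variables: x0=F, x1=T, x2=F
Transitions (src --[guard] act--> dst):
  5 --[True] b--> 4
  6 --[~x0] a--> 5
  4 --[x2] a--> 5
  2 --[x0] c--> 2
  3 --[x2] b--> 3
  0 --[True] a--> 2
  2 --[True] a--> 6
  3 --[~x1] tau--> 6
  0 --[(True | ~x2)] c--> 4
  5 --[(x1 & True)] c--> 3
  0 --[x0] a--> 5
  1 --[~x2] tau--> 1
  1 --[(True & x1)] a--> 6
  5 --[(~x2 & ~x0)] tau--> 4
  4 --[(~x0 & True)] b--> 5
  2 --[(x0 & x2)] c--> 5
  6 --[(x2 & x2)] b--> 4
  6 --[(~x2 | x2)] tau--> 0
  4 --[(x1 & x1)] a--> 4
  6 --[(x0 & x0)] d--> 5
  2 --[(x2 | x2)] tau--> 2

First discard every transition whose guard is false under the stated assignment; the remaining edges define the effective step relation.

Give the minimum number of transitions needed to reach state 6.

Answer: 2

Working:
Layered search for 6:
  depth 0: {0}
  depth 1: {2,4}
  depth 2: {5,6}
first hit 6 at d=2 via a·a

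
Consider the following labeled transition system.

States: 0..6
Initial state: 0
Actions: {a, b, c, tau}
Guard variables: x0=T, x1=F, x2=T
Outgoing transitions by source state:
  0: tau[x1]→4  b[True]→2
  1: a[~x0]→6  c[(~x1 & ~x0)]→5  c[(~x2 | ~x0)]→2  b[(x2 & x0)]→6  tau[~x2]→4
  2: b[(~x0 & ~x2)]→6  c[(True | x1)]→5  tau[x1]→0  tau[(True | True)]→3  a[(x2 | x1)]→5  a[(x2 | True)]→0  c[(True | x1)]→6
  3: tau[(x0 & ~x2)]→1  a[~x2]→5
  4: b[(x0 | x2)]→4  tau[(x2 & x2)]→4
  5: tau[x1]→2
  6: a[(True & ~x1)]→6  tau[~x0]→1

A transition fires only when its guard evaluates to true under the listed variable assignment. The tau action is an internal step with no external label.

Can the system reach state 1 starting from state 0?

Answer: UNREACHABLE

Analysis:
10 transition(s) survive guard evaluation.
Layer 0: {0}
Layer 1: {2}  now seen {0,2}
Layer 2: {3,5,6}  now seen {0,2,3,5,6}
R = {0,2,3,5,6}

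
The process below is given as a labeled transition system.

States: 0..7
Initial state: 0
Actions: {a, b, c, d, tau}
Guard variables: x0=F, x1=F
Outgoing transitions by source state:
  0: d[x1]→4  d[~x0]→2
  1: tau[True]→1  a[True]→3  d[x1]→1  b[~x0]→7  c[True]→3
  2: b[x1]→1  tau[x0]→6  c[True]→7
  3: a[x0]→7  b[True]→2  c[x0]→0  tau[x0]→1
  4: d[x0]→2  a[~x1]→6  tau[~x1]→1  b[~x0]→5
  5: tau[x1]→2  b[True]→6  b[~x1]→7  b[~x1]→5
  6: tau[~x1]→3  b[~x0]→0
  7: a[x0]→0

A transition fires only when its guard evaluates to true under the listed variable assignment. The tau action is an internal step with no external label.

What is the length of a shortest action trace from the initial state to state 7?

Layered search for 7:
  Layer 0: {0}
  Layer 1: {2}
  Layer 2: {7}
first hit 7 at d=2 via d·c

Answer: 2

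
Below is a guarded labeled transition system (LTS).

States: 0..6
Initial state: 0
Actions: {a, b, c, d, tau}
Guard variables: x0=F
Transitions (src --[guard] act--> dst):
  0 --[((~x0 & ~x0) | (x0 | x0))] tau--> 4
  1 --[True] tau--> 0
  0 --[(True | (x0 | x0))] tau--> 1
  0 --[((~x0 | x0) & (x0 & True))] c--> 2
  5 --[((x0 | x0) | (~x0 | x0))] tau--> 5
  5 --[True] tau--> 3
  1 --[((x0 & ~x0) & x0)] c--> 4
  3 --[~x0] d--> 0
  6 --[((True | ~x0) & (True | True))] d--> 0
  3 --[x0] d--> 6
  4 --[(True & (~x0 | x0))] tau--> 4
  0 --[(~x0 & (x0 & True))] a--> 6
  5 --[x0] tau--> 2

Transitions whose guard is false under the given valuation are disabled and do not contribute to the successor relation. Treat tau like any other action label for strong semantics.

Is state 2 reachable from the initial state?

Answer: UNREACHABLE

Analysis:
8 transition(s) survive guard evaluation.
L0 = {0}
L1 = {1,4}  now seen {0,1,4}
Reach set: {0,1,4}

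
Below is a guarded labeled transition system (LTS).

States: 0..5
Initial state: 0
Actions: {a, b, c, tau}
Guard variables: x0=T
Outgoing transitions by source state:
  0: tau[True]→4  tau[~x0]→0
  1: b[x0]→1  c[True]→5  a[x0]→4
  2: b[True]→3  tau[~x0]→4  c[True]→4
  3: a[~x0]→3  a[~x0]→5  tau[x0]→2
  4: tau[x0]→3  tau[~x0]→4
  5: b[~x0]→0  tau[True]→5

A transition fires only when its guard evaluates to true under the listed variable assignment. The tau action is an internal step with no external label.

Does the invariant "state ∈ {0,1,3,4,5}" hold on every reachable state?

Allowed set {0,1,3,4,5}
Reach set: {0,2,3,4}
  0: safe
  2: ✗ unsafe
  3: safe
  4: safe
reach 2 via tau·tau·tau — violates

Answer: INVARIANT VIOLATED at state 2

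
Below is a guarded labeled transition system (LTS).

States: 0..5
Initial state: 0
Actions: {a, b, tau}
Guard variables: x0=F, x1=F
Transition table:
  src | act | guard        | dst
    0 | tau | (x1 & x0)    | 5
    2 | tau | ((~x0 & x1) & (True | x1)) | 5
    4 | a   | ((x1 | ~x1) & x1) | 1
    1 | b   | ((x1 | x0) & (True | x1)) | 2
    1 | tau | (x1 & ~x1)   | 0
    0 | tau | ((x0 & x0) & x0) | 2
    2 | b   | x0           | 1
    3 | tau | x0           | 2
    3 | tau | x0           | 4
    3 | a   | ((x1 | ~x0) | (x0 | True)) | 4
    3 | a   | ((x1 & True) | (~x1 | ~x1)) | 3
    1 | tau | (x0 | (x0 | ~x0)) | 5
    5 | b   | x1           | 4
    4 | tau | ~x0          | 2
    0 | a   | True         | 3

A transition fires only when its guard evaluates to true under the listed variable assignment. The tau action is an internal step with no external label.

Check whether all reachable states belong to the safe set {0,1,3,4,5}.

Answer: INVARIANT VIOLATED at state 2

Trace:
Allowed set {0,1,3,4,5}
Reach set: {0,2,3,4}
  0: ok
  2: ✗ unsafe
  3: ok
  4: ok
counterexample path to 2: a·a·tau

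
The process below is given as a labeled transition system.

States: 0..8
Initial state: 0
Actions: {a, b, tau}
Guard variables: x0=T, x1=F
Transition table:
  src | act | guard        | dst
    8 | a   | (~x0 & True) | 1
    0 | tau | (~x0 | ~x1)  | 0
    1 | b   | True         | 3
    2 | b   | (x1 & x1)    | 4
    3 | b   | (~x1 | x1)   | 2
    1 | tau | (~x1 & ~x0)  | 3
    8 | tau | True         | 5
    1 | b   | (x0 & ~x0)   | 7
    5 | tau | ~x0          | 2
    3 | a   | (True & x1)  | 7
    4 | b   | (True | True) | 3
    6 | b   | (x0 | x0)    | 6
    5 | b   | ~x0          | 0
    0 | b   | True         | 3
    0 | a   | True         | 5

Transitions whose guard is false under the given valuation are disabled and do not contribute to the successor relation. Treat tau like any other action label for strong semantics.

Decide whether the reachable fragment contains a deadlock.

R = {0,2,3,5}
  0: a→5  b→3  tau→0  [deg 3]
  2: ∅  [STUCK]
  3: b→2  [deg 1]
  5: ∅  [STUCK]
trace reaching 2: b·b

Answer: DEADLOCK at state 2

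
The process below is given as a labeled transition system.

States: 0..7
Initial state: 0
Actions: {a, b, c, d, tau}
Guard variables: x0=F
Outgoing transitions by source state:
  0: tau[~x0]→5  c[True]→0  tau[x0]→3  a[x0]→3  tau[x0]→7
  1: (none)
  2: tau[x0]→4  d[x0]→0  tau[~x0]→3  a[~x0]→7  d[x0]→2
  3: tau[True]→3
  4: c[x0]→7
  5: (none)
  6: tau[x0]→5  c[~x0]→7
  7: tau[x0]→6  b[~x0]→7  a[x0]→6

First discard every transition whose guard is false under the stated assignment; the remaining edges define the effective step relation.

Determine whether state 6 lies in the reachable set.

Answer: UNREACHABLE

Analysis:
7 transition(s) survive guard evaluation.
Layer 0: {0}
Layer 1: {5}  total {0,5}
Reachable = {0,5}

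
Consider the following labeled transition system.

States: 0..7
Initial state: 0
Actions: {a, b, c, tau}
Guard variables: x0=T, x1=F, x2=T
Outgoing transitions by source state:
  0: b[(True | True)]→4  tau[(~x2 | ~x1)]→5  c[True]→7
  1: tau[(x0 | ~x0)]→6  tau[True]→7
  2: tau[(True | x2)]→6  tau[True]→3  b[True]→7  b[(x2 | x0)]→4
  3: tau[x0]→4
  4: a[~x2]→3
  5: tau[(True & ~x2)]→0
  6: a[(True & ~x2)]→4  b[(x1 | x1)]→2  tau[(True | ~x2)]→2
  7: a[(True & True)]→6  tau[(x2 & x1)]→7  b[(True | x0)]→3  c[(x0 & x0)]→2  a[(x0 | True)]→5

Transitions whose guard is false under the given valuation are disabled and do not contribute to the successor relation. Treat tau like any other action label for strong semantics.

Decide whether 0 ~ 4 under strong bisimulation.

Answer: NOT BISIMILAR

Analysis:
Compute ~ classes (split until stable):
  P[0] = {{0,1,2,3,4,5,6,7}}
  P[1] = {{0},{1,3,6},{2},{4,5},{7}}
  P[2] = {{0},{1},{2},{3},{4,5},{6},{7}}
7 equivalence class(es) (converged in 3)
0∈{0}, 4∈{4,5}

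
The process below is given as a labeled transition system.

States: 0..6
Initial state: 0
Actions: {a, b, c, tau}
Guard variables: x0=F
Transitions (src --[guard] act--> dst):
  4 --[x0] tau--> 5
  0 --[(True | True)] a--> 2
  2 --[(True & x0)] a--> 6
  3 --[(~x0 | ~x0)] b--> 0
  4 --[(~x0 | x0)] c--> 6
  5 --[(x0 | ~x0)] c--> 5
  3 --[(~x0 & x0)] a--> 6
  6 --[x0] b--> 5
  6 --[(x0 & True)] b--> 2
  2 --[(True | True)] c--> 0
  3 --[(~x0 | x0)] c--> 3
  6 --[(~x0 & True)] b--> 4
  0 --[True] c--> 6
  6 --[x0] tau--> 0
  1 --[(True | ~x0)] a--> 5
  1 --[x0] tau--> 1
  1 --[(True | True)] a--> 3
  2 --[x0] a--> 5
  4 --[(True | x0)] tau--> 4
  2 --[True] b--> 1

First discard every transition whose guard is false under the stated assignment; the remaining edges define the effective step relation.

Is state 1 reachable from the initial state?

12 transition(s) survive guard evaluation.
Layer 0: {0}
Layer 1: {2,6}  cumulative {0,2,6}
Layer 2: {1,4}  cumulative {0,1,2,4,6}
Layer 3: {3,5}  cumulative {0,1,2,3,4,5,6}
Reach set: {0,1,2,3,4,5,6}
Path to 1: a·b

Answer: REACHABLE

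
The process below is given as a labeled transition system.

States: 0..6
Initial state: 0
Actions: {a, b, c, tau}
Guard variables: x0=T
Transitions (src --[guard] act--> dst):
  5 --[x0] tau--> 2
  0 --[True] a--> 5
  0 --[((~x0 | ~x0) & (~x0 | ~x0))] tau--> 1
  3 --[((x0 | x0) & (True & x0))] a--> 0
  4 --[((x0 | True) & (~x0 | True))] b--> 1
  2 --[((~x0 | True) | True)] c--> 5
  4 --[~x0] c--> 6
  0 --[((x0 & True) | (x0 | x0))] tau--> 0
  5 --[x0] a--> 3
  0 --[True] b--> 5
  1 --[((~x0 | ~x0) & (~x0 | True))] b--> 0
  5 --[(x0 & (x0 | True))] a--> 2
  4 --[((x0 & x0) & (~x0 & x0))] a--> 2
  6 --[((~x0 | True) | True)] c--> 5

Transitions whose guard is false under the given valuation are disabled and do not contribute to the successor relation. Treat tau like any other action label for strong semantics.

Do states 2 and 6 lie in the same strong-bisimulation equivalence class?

Answer: BISIMILAR

Trace:
Refine partition for ~:
  round 0: {{0,1,2,3,4,5,6}}
  round 1: {{0},{1},{2,6},{3},{4},{5}}
Fixed point at round 2; 6 class(es).
class of 2: {2,6}; class of 6: {2,6}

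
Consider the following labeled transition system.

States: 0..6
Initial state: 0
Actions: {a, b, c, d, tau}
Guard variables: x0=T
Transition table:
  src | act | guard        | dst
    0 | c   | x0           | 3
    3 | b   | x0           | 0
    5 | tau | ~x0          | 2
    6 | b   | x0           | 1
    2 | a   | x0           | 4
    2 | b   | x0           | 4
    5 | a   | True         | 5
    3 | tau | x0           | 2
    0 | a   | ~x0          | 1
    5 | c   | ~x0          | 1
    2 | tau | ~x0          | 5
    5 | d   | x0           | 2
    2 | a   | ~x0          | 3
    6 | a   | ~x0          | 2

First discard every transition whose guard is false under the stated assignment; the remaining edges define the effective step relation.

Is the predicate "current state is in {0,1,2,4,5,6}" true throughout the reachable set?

Inv-set: {0,1,2,4,5,6}
Reachable = {0,2,3,4}
  0: ok
  2: ok
  3: VIOLATES
  4: ok
counterexample path to 3: c

Answer: INVARIANT VIOLATED at state 3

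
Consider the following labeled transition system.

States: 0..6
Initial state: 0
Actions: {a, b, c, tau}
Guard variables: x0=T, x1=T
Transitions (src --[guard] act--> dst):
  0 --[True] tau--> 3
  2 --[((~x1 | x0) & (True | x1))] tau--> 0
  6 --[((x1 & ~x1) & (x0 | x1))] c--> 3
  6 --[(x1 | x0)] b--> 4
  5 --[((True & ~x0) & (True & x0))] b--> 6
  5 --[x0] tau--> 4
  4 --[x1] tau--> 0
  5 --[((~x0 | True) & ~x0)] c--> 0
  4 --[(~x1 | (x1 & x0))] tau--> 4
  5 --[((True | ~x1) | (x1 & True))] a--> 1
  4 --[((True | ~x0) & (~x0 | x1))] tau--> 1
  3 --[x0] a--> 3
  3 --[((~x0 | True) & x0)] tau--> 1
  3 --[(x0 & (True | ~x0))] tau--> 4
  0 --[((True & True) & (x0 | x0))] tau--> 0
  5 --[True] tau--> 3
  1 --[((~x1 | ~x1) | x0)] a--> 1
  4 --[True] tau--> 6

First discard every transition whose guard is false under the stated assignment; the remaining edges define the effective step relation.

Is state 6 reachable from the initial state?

After dropping false guards: 15 live edges.
Layer 0: {0}
Layer 1: {3}  total {0,3}
Layer 2: {1,4}  total {0,1,3,4}
Layer 3: {6}  total {0,1,3,4,6}
Reachable = {0,1,3,4,6}
trace reaching 6: tau·tau·tau

Answer: REACHABLE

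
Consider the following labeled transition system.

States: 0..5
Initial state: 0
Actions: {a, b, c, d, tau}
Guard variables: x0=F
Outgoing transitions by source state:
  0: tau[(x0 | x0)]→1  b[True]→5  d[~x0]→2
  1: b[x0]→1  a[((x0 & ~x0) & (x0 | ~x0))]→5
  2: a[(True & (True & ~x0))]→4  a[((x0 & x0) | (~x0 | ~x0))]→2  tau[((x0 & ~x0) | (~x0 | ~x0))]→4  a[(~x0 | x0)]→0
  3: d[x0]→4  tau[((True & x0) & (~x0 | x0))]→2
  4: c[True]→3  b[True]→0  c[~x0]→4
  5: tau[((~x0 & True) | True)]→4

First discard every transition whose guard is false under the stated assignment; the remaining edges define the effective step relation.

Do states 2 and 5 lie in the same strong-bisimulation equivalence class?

Compute ~ classes (split until stable):
  P[0] = {{0,1,2,3,4,5}}
  P[1] = {{0},{1,3},{2},{4},{5}}
stable after 2 split(s): 5 block(s)
2∈{2}, 5∈{5}

Answer: NOT BISIMILAR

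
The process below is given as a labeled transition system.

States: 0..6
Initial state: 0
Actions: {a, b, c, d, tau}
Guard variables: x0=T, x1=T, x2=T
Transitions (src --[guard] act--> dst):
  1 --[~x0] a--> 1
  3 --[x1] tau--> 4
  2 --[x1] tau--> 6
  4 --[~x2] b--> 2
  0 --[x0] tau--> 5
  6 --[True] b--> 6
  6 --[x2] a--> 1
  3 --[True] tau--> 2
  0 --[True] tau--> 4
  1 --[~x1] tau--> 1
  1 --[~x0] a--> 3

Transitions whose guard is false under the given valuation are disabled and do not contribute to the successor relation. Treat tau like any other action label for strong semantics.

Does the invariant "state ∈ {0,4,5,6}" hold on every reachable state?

Answer: INVARIANT HOLDS

Analysis:
Safe = {0,4,5,6}
Reachable = {0,4,5}
  0: ✓
  4: ✓
  5: ✓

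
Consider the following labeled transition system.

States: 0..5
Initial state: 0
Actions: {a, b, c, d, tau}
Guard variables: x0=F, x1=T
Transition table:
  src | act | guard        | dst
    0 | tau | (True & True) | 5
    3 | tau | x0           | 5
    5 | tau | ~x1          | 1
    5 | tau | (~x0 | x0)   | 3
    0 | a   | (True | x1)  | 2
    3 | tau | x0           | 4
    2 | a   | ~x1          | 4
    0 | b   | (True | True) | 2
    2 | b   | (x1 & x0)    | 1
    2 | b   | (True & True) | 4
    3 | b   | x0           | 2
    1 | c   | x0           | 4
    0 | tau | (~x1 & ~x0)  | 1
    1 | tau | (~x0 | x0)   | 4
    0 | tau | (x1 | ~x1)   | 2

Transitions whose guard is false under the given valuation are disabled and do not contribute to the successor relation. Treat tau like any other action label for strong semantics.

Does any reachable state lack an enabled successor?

Answer: DEADLOCK at state 3

Trace:
Reachable = {0,2,3,4,5}
  0: a→2  b→2  tau→2  tau→5  [4 exit(s)]
  2: b→4  [1 exit(s)]
  3: ∅  [STUCK]
  4: ∅  [STUCK]
  5: tau→3  [1 exit(s)]
Path to 3: tau·tau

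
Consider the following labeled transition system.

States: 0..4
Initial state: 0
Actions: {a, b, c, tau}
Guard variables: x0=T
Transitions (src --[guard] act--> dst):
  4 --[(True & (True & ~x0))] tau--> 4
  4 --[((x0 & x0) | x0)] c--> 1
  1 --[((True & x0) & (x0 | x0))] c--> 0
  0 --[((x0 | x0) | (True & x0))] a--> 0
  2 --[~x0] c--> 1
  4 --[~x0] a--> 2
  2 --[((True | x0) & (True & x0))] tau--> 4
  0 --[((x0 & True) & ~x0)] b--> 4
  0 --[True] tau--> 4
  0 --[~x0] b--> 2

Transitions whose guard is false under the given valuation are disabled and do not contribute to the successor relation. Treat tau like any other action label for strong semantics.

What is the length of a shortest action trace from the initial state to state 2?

Answer: UNREACHABLE

Working:
Breadth-first toward 2:
  L0 = {0}
  L1 = {4}
  L2 = {1}
2 never appears.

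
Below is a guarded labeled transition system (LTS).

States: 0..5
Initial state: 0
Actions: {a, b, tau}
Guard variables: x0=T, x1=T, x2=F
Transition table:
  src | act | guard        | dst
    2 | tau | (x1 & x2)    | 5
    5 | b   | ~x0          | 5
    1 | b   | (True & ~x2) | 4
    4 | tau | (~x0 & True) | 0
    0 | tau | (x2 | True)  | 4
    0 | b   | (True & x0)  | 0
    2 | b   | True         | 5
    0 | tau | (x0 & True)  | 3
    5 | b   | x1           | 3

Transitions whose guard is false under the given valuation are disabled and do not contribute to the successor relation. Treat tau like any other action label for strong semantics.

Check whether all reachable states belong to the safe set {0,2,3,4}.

Answer: INVARIANT HOLDS

Analysis:
Allowed set {0,2,3,4}
R = {0,3,4}
  0: ok
  3: ok
  4: ok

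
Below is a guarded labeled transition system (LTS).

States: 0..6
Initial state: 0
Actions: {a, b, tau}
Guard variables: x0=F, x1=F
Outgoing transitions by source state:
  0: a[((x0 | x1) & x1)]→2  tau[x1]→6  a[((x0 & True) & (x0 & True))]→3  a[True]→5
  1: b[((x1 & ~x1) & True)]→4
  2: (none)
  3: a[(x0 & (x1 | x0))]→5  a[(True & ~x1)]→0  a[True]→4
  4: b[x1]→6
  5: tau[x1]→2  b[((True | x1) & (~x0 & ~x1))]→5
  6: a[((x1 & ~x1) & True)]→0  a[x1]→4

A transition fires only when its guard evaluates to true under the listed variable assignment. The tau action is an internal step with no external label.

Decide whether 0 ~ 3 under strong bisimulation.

Answer: NOT BISIMILAR

Working:
Refine partition for ~:
  P[0] = {{0,1,2,3,4,5,6}}
  P[1] = {{0,3},{1,2,4,6},{5}}
  P[2] = {{0},{1,2,4,6},{3},{5}}
4 equivalence class(es) (converged in 3)
class of 0: {0}; class of 3: {3}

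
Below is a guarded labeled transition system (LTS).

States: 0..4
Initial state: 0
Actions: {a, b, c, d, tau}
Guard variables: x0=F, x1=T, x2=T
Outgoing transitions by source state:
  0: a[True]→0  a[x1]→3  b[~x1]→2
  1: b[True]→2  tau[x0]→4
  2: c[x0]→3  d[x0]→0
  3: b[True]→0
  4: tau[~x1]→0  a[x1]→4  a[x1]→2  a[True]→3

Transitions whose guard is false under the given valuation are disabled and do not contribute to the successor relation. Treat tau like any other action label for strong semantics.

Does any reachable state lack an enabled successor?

Answer: DEADLOCK-FREE

Working:
Reachable = {0,3}
  0: a→0  a→3  [deg 2]
  3: b→0  [deg 1]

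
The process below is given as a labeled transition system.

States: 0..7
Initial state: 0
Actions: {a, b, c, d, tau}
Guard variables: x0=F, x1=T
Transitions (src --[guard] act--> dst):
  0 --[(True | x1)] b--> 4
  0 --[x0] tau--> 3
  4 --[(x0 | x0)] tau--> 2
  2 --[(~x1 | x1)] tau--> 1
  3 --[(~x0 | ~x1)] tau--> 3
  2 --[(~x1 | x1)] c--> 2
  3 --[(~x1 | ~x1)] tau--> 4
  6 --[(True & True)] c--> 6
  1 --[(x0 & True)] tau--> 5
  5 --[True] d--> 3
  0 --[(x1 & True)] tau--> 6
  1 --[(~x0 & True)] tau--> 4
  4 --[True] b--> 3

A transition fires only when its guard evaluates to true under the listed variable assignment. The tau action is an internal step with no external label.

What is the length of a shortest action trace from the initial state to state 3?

BFS to 3:
  Layer 0: {0}
  Layer 1: {4,6}
  Layer 2: {3}
3 enters at depth 2; path b·b

Answer: 2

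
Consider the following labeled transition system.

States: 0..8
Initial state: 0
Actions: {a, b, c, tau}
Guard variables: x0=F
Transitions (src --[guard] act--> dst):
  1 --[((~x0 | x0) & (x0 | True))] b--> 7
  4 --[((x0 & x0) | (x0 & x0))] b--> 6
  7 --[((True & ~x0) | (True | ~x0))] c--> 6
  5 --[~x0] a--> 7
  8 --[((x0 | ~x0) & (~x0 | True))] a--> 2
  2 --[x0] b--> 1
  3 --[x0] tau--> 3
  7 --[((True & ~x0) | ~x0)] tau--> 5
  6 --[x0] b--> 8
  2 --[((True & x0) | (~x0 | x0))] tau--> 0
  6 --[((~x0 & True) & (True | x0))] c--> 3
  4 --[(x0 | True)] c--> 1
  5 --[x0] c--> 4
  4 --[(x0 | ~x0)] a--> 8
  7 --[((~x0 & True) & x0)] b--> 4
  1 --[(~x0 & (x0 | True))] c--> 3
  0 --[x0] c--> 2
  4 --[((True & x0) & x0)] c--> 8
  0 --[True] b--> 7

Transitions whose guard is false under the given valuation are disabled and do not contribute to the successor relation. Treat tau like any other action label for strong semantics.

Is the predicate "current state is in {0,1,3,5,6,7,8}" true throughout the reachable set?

Allowed set {0,1,3,5,6,7,8}
Reach set: {0,3,5,6,7}
  0: ✓
  3: ✓
  5: ✓
  6: ✓
  7: ✓

Answer: INVARIANT HOLDS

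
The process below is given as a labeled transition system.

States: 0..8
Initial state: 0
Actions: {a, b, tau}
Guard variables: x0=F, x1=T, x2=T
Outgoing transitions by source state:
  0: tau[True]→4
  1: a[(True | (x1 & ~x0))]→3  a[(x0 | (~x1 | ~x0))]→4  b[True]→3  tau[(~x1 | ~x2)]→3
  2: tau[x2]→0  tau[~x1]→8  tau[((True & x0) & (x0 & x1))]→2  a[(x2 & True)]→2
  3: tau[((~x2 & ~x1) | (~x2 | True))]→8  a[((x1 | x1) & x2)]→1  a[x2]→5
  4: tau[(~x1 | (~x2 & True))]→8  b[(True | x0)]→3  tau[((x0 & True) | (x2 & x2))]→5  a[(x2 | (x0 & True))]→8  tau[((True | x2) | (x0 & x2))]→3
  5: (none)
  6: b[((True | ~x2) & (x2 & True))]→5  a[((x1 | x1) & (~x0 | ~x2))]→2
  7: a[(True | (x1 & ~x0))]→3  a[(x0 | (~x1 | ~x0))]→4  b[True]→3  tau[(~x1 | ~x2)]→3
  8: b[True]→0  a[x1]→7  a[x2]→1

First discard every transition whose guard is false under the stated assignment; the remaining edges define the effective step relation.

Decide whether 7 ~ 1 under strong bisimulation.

Refine partition for ~:
  π0 = {{0,1,2,3,4,5,6,7,8}}
  π1 = {{0},{1,6,7,8},{2,3},{4},{5}}
  π2 = {{0},{1,7},{2},{3},{4},{5},{6},{8}}
8 equivalence class(es) (converged in 3)
[7]={1,7}  [1]={1,7}

Answer: BISIMILAR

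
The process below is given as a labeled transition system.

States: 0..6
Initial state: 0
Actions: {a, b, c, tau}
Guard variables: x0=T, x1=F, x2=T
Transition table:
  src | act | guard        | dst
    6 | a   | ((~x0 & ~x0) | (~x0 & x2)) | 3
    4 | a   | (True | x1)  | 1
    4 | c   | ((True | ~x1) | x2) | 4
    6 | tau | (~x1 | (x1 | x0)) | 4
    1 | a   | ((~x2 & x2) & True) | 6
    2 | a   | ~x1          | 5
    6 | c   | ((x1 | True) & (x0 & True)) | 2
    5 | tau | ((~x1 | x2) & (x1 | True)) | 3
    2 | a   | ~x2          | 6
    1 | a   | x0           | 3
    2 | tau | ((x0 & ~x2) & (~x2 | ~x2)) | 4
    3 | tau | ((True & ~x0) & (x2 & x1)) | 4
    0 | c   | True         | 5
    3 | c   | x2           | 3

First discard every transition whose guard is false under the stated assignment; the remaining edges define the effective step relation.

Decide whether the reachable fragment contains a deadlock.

R = {0,3,5}
  0: c→5  [deg 1]
  3: c→3  [deg 1]
  5: tau→3  [deg 1]

Answer: DEADLOCK-FREE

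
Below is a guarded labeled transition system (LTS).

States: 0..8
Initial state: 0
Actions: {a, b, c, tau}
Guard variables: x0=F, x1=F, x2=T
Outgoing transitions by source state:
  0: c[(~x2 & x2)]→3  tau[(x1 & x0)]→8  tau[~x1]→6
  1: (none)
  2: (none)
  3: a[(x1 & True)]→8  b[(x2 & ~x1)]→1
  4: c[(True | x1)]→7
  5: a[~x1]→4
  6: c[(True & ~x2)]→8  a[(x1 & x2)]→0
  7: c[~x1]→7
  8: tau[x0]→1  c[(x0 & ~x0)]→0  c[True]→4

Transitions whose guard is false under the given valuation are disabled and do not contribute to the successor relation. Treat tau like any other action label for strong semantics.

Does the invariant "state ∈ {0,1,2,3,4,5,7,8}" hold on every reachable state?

Safe = {0,1,2,3,4,5,7,8}
R = {0,6}
  0: ok
  6: VIOLATES
witness against invariant: tau → 6

Answer: INVARIANT VIOLATED at state 6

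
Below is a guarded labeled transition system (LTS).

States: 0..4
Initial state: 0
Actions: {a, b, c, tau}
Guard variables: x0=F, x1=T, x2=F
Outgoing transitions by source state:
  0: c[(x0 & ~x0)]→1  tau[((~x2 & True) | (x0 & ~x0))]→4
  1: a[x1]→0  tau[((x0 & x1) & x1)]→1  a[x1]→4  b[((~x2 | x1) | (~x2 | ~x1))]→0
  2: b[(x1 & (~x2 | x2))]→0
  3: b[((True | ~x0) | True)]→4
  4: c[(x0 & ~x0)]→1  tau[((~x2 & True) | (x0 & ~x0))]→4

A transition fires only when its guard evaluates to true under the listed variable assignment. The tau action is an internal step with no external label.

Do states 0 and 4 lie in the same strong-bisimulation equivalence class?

Answer: BISIMILAR

Trace:
Compute ~ classes (split until stable):
  P[0] = {{0,1,2,3,4}}
  P[1] = {{0,4},{1},{2,3}}
3 equivalence class(es) (converged in 2)
0∈{0,4}, 4∈{0,4}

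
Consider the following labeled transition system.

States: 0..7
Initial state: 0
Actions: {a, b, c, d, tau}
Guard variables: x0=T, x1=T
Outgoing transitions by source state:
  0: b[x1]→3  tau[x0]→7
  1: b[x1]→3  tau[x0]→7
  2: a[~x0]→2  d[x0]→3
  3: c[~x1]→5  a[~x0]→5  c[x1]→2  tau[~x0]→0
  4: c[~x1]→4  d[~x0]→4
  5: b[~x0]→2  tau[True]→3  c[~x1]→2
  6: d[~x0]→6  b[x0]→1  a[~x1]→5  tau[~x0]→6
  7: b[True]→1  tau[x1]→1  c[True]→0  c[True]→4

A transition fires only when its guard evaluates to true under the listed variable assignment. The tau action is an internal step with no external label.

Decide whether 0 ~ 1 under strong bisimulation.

Compute ~ classes (split until stable):
  round 0: {{0,1,2,3,4,5,6,7}}
  round 1: {{0,1},{2},{3},{4},{5},{6},{7}}
7 equivalence class(es) (converged in 2)
class of 0: {0,1}; class of 1: {0,1}

Answer: BISIMILAR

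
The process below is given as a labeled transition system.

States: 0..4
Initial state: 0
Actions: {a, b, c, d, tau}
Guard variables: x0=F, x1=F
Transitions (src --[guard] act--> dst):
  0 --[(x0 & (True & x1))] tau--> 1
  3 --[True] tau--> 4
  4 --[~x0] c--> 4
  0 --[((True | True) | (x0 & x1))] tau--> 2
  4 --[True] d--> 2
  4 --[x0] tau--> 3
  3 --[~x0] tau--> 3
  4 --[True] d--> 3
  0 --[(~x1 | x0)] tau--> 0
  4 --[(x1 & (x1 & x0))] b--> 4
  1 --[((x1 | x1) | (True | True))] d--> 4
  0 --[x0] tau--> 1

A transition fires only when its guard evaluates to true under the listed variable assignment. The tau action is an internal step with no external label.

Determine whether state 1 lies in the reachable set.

After dropping false guards: 8 live edges.
depth 0: {0}
depth 1: {2}  cumulative {0,2}
Reach set: {0,2}

Answer: UNREACHABLE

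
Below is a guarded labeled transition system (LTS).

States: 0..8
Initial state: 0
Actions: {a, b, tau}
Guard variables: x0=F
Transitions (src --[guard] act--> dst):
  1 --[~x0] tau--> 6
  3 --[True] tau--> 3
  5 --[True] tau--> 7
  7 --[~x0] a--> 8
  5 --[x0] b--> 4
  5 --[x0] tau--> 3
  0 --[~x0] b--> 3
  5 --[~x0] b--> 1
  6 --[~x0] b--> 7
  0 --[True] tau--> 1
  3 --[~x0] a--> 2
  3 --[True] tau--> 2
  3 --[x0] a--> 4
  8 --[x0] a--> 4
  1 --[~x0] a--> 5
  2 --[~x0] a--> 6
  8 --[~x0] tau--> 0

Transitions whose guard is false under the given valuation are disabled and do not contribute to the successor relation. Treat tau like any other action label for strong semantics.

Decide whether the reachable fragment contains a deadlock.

Answer: DEADLOCK-FREE

Working:
R = {0,1,2,3,5,6,7,8}
  0: b→3  tau→1  [2 out]
  1: a→5  tau→6  [2 out]
  2: a→6  [1 out]
  3: a→2  tau→2  tau→3  [3 out]
  5: b→1  tau→7  [2 out]
  6: b→7  [1 out]
  7: a→8  [1 out]
  8: tau→0  [1 out]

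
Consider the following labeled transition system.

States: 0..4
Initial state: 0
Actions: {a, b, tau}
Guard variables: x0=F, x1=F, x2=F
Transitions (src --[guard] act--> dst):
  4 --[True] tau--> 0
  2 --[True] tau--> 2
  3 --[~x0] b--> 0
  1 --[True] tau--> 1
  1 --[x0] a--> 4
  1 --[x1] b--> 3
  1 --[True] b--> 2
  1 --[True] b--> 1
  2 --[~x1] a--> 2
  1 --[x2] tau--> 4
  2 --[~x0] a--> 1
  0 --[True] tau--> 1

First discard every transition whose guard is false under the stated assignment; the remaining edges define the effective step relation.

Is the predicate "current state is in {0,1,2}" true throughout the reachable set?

Answer: INVARIANT HOLDS

Trace:
Inv-set: {0,1,2}
Reach set: {0,1,2}
  0: ✓
  1: ✓
  2: ✓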